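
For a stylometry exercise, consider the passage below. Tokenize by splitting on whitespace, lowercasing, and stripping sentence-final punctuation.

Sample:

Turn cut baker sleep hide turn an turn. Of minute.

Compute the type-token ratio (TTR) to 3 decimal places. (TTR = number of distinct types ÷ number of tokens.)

0.800

N = 10 tokens, V = 8 types.
TTR = V / N = 8 / 10 = 0.800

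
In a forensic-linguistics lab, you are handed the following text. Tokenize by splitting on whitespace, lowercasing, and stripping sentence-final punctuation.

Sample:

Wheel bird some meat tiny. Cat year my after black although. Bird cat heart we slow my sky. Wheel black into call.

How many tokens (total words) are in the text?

Tokens: wheel, bird, some, meat, tiny, cat, year, my, after, black, although, bird, cat, heart, we, slow, my, sky, wheel, black, into, call
N = 22

22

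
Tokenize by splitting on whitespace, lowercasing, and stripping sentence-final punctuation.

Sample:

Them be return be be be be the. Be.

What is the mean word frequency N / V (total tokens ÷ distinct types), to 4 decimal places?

N = 9 tokens, V = 4 types.
Mean frequency = N / V = 9 / 4 = 2.2500

2.2500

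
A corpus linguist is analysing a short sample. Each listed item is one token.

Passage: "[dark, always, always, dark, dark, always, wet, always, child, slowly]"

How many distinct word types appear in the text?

5

Distinct types: {always, child, dark, slowly, wet}
V = 5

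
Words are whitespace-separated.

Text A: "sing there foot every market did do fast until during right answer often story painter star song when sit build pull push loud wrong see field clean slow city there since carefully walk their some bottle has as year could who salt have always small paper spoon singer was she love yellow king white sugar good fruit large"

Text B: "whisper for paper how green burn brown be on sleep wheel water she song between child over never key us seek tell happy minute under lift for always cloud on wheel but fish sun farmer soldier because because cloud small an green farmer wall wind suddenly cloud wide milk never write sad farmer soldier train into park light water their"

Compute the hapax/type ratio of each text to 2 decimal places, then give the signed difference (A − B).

A: hapax=56, V=57, ratio=0.98
B: hapax=38, V=48, ratio=0.79
Difference = 0.98 − 0.79 = 0.19

0.19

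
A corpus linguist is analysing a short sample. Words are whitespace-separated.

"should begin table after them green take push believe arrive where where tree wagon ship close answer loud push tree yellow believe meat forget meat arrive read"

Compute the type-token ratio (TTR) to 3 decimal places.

0.778

N = 27 tokens, V = 21 types.
TTR = V / N = 21 / 27 = 0.778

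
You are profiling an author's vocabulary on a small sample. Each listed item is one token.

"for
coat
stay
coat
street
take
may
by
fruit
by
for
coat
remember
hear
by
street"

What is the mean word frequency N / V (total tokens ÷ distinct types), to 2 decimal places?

1.60

N = 16 tokens, V = 10 types.
Mean frequency = N / V = 16 / 10 = 1.60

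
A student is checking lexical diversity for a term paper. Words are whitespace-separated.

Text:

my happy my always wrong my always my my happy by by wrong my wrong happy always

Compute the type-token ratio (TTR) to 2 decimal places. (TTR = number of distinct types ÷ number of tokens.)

0.29

N = 17 tokens, V = 5 types.
TTR = V / N = 5 / 17 = 0.29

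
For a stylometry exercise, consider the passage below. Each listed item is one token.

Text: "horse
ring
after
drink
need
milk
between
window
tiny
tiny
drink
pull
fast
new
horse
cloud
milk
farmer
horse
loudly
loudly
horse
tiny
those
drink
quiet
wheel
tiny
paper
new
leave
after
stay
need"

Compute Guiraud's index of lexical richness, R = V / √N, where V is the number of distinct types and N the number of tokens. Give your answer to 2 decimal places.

N = 34, V = 21.
√N = 5.830952
R = 21 / 5.830952 = 3.60

3.60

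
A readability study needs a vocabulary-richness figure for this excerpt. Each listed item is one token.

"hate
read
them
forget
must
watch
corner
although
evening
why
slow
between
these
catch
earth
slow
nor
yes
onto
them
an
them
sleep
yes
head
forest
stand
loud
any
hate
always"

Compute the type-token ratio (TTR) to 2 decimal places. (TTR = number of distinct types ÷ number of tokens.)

N = 31 tokens, V = 26 types.
TTR = V / N = 26 / 31 = 0.84

0.84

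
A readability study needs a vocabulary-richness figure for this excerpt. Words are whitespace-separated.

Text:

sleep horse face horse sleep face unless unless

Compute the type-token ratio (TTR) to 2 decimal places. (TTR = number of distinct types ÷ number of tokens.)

N = 8 tokens, V = 4 types.
TTR = V / N = 4 / 8 = 0.50

0.50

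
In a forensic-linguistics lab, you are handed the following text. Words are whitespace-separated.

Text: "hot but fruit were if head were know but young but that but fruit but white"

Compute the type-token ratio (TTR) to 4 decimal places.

N = 16 tokens, V = 10 types.
TTR = V / N = 10 / 16 = 0.6250

0.6250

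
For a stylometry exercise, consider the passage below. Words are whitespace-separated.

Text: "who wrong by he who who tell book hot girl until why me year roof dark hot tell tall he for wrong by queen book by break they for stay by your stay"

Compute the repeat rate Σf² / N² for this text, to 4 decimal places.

0.0597

Frequencies: by:4, who:3, wrong:2, he:2, tell:2, book:2, hot:2, for:2, stay:2, girl:1, until:1, why:1, me:1, year:1, roof:1, dark:1, tall:1, queen:1, break:1, they:1, … (1 more, each freq 1)
Σf² = 65; N² = 1089
Repeat rate = 65 / 1089 = 0.0597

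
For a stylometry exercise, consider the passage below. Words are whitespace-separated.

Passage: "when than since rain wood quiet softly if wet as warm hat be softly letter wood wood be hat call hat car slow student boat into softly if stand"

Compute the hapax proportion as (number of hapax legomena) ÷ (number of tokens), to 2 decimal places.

0.55

Frequencies: wood:3, softly:3, hat:3, if:2, be:2, when:1, than:1, since:1, rain:1, quiet:1, wet:1, as:1, warm:1, letter:1, call:1, car:1, slow:1, student:1, boat:1, into:1, … (1 more, each freq 1)
Hapax count = 16; token count = 29.
Ratio = 16 / 29 = 0.55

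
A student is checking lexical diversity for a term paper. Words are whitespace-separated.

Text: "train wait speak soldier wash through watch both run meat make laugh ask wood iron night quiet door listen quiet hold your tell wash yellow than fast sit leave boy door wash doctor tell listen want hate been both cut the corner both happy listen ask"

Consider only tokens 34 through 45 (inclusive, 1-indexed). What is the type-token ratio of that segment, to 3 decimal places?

Segment tokens 34–45: tell, listen, want, hate, been, both, cut, the, corner, both, happy, listen
Segment N = 12, segment V = 10.
TTR = 10 / 12 = 0.833

0.833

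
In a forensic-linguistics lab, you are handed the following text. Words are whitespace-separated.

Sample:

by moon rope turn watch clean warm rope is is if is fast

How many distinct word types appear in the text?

10

Distinct types: {by, clean, fast, if, is, moon, rope, turn, warm, watch}
V = 10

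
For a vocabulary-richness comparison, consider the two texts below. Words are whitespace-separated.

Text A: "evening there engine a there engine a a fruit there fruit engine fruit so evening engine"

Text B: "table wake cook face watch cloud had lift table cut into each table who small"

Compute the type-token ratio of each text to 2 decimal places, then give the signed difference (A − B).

-0.49

TTR(A) = 6/16 = 0.38
TTR(B) = 13/15 = 0.87
Difference = 0.38 − 0.87 = -0.49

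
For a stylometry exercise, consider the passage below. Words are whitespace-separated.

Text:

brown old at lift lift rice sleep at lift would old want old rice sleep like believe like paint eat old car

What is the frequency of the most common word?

4

Frequencies: old:4, lift:3, at:2, rice:2, sleep:2, like:2, brown:1, would:1, want:1, believe:1, paint:1, eat:1, car:1
Most common: 'old' with frequency 4.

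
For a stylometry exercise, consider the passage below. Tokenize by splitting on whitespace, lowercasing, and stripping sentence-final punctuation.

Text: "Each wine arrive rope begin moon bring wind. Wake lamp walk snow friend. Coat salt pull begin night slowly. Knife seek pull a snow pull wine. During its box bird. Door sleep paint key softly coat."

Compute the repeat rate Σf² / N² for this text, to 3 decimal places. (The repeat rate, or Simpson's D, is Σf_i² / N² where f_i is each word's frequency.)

0.039

Frequencies: pull:3, wine:2, begin:2, snow:2, coat:2, each:1, arrive:1, rope:1, moon:1, bring:1, wind:1, wake:1, lamp:1, walk:1, friend:1, salt:1, night:1, slowly:1, knife:1, seek:1, … (10 more, each freq 1)
Σf² = 50; N² = 1296
Repeat rate = 50 / 1296 = 0.039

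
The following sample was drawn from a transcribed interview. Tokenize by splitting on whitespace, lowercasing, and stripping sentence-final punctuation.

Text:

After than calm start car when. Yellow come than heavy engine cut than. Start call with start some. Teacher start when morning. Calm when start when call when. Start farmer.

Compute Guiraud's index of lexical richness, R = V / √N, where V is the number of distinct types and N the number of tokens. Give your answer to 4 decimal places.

N = 30, V = 17.
√N = 5.477226
R = 17 / 5.477226 = 3.1038

3.1038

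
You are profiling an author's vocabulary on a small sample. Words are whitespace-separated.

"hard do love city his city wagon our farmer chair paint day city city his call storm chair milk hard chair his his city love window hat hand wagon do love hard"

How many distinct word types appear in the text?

Distinct types: {call, chair, city, day, do, farmer, hand, hard, hat, his, love, milk, our, paint, storm, wagon, window}
V = 17

17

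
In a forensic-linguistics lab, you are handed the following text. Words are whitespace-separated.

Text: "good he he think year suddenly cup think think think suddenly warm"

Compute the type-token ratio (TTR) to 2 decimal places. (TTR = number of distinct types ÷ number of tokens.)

N = 12 tokens, V = 7 types.
TTR = V / N = 7 / 12 = 0.58

0.58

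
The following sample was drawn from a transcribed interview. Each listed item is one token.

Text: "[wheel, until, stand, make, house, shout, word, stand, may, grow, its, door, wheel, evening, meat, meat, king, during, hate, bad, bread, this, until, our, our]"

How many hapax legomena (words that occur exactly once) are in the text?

Frequencies: wheel:2, until:2, stand:2, meat:2, our:2, make:1, house:1, shout:1, word:1, may:1, grow:1, its:1, door:1, evening:1, king:1, during:1, hate:1, bad:1, bread:1, this:1
Hapax (freq=1): bad, bread, door, during, evening, grow, hate, house, its, king, make, may, shout, this, word

15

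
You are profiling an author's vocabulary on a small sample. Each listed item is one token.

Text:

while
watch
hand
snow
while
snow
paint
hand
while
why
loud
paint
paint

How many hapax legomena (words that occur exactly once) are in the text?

Frequencies: while:3, paint:3, hand:2, snow:2, watch:1, why:1, loud:1
Hapax (freq=1): loud, watch, why

3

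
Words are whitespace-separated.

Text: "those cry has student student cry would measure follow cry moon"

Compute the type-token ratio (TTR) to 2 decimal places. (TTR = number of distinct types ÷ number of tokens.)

0.73

N = 11 tokens, V = 8 types.
TTR = V / N = 8 / 11 = 0.73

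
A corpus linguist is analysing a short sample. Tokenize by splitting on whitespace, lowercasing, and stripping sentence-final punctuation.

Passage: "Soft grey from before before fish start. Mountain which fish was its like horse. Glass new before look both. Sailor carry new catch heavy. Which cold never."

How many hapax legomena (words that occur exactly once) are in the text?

Frequencies: before:3, fish:2, which:2, new:2, soft:1, grey:1, from:1, start:1, mountain:1, was:1, its:1, like:1, horse:1, glass:1, look:1, both:1, sailor:1, carry:1, catch:1, heavy:1, … (2 more, each freq 1)
Hapax (freq=1): both, carry, catch, cold, from, glass, grey, heavy, horse, its, like, look, mountain, never, sailor, soft, start, was

18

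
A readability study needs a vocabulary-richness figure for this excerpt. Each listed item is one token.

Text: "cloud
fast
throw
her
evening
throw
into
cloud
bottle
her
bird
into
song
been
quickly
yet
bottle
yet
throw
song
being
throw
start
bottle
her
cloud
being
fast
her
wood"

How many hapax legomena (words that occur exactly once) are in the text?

6

Frequencies: throw:4, her:4, cloud:3, bottle:3, fast:2, into:2, song:2, yet:2, being:2, evening:1, bird:1, been:1, quickly:1, start:1, wood:1
Hapax (freq=1): been, bird, evening, quickly, start, wood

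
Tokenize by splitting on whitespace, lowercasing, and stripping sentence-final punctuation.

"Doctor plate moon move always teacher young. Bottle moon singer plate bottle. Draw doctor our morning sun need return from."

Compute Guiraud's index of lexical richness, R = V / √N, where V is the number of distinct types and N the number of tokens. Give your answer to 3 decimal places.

3.578

N = 20, V = 16.
√N = 4.472136
R = 16 / 4.472136 = 3.578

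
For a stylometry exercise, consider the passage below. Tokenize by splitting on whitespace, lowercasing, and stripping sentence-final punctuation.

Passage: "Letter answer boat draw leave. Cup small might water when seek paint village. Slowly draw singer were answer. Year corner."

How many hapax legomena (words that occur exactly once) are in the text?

Frequencies: answer:2, draw:2, letter:1, boat:1, leave:1, cup:1, small:1, might:1, water:1, when:1, seek:1, paint:1, village:1, slowly:1, singer:1, were:1, year:1, corner:1
Hapax (freq=1): boat, corner, cup, leave, letter, might, paint, seek, singer, slowly, small, village, water, were, when, year

16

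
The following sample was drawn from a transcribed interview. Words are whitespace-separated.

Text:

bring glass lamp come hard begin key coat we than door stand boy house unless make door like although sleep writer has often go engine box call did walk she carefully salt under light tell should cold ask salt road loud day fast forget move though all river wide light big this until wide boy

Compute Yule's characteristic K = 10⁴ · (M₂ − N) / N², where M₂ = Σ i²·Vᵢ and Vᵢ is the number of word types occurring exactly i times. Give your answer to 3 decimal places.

Frequencies: door:2, boy:2, salt:2, light:2, wide:2, bring:1, glass:1, lamp:1, come:1, hard:1, begin:1, key:1, coat:1, we:1, than:1, stand:1, house:1, unless:1, make:1, like:1, … (30 more, each freq 1)
N = 55. Frequency spectrum: V_1=45, V_2=5
M₂ = 1²·45 + 2²·5 = 65
K = 10000 × (65 − 55) / 55² = 33.058

33.058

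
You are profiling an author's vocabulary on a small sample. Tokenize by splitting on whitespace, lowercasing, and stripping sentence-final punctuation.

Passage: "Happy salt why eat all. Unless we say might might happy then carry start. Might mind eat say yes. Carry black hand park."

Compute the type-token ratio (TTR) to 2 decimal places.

N = 23 tokens, V = 17 types.
TTR = V / N = 17 / 23 = 0.74

0.74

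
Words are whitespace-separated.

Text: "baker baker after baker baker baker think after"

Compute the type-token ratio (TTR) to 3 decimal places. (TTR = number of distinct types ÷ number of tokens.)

N = 8 tokens, V = 3 types.
TTR = V / N = 3 / 8 = 0.375

0.375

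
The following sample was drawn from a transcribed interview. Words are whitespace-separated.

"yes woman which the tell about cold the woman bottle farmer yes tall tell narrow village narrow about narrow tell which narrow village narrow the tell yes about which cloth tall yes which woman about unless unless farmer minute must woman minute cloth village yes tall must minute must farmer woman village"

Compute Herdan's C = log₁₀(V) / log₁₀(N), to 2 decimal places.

N = 52, V = 16.
log₁₀(V) = 1.204120, log₁₀(N) = 1.716003
C = 1.204120 / 1.716003 = 0.70

0.70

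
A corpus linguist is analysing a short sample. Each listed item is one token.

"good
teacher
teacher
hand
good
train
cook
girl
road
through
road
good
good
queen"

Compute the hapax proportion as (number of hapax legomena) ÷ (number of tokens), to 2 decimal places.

Frequencies: good:4, teacher:2, road:2, hand:1, train:1, cook:1, girl:1, through:1, queen:1
Hapax count = 6; token count = 14.
Ratio = 6 / 14 = 0.43

0.43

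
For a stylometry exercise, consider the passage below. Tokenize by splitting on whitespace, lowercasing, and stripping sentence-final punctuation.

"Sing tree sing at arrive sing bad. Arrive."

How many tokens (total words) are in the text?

Tokens: sing, tree, sing, at, arrive, sing, bad, arrive
N = 8

8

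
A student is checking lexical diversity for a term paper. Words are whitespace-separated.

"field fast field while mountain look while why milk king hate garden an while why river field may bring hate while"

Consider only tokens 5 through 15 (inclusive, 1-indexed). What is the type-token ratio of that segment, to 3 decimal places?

Segment tokens 5–15: mountain, look, while, why, milk, king, hate, garden, an, while, why
Segment N = 11, segment V = 9.
TTR = 9 / 11 = 0.818

0.818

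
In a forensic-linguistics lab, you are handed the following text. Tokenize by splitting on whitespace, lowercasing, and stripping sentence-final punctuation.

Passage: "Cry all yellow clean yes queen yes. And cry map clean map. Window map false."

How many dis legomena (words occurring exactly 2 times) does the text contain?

3

Frequencies: map:3, cry:2, clean:2, yes:2, all:1, yellow:1, queen:1, and:1, window:1, false:1
Words with frequency 2: clean, cry, yes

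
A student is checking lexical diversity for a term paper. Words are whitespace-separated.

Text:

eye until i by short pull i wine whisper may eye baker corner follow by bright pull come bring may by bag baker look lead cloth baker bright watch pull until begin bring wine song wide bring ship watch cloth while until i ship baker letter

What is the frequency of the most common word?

4

Frequencies: baker:4, until:3, i:3, by:3, pull:3, bring:3, eye:2, wine:2, may:2, bright:2, cloth:2, watch:2, ship:2, short:1, whisper:1, corner:1, follow:1, come:1, bag:1, look:1, … (6 more, each freq 1)
Most common: 'baker' with frequency 4.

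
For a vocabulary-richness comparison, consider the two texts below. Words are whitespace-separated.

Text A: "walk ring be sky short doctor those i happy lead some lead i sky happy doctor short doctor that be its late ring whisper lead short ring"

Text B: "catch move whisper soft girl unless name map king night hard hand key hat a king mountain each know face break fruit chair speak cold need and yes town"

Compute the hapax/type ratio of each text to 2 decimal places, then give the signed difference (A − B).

-0.49

A: hapax=7, V=15, ratio=0.47
B: hapax=27, V=28, ratio=0.96
Difference = 0.47 − 0.96 = -0.49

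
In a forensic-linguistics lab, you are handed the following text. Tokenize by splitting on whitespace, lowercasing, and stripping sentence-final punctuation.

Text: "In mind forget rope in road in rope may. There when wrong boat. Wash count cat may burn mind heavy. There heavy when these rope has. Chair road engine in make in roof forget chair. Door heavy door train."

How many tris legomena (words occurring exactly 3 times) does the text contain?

2

Frequencies: in:5, rope:3, heavy:3, mind:2, forget:2, road:2, may:2, there:2, when:2, chair:2, door:2, wrong:1, boat:1, wash:1, count:1, cat:1, burn:1, these:1, has:1, engine:1, … (3 more, each freq 1)
Words with frequency 3: heavy, rope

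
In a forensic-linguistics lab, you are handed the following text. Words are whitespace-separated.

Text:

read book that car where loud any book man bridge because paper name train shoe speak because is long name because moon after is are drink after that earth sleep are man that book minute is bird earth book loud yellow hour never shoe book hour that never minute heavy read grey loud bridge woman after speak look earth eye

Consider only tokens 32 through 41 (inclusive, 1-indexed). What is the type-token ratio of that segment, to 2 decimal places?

Segment tokens 32–41: man, that, book, minute, is, bird, earth, book, loud, yellow
Segment N = 10, segment V = 9.
TTR = 9 / 10 = 0.90

0.90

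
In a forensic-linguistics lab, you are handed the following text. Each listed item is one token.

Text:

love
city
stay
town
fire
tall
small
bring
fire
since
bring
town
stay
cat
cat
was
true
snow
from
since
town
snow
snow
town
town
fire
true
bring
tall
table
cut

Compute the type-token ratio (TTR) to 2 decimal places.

0.52

N = 31 tokens, V = 16 types.
TTR = V / N = 16 / 31 = 0.52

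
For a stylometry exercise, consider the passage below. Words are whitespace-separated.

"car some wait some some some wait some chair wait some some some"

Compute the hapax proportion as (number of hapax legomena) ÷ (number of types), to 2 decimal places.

0.50

Frequencies: some:8, wait:3, car:1, chair:1
Hapax count = 2; type count = 4.
Ratio = 2 / 4 = 0.50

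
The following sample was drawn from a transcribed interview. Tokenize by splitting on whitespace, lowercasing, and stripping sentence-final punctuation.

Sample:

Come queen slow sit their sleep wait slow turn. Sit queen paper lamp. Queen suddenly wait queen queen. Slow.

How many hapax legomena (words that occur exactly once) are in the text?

Frequencies: queen:5, slow:3, sit:2, wait:2, come:1, their:1, sleep:1, turn:1, paper:1, lamp:1, suddenly:1
Hapax (freq=1): come, lamp, paper, sleep, suddenly, their, turn

7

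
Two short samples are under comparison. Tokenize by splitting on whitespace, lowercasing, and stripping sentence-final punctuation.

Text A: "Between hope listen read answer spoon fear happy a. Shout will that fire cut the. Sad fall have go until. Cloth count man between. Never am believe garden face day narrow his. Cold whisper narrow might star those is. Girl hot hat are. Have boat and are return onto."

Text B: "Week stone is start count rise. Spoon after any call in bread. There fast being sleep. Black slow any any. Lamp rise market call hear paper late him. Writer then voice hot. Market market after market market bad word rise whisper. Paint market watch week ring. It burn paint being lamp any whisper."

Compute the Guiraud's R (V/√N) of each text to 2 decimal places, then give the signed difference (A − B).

1.49

A: V=45, N=49, R=6.43
B: V=36, N=53, R=4.94
Difference = 6.43 − 4.94 = 1.49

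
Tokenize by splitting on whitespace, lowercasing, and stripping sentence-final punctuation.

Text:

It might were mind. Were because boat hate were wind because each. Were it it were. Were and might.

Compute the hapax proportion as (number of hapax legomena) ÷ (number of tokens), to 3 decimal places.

0.316

Frequencies: were:6, it:3, might:2, because:2, mind:1, boat:1, hate:1, wind:1, each:1, and:1
Hapax count = 6; token count = 19.
Ratio = 6 / 19 = 0.316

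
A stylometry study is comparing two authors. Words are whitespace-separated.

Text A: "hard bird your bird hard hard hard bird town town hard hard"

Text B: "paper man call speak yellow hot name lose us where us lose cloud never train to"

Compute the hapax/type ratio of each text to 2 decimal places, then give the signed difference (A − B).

A: hapax=1, V=4, ratio=0.25
B: hapax=12, V=14, ratio=0.86
Difference = 0.25 − 0.86 = -0.61

-0.61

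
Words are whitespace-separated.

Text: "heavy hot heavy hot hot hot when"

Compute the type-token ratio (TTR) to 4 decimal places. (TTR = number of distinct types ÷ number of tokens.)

0.4286

N = 7 tokens, V = 3 types.
TTR = V / N = 3 / 7 = 0.4286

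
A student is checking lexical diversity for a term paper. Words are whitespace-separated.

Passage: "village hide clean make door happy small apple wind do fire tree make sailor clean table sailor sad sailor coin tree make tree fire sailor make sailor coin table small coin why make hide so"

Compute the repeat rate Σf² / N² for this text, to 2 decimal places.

0.08

Frequencies: make:5, sailor:5, tree:3, coin:3, hide:2, clean:2, small:2, fire:2, table:2, village:1, door:1, happy:1, apple:1, wind:1, do:1, sad:1, why:1, so:1
Σf² = 97; N² = 1225
Repeat rate = 97 / 1225 = 0.08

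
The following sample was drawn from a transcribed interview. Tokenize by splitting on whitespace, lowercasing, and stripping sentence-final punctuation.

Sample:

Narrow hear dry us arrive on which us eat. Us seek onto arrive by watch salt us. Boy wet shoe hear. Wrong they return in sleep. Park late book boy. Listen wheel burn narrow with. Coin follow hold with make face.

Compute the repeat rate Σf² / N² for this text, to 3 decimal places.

Frequencies: us:4, narrow:2, hear:2, arrive:2, boy:2, with:2, dry:1, on:1, which:1, eat:1, seek:1, onto:1, by:1, watch:1, salt:1, wet:1, shoe:1, wrong:1, they:1, return:1, … (13 more, each freq 1)
Σf² = 63; N² = 1681
Repeat rate = 63 / 1681 = 0.037

0.037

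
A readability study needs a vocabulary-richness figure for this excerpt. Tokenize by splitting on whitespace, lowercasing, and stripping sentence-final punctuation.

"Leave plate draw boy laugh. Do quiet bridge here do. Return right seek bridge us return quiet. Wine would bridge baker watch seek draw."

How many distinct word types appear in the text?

Distinct types: {baker, boy, bridge, do, draw, here, laugh, leave, plate, quiet, return, right, seek, us, watch, wine, would}
V = 17

17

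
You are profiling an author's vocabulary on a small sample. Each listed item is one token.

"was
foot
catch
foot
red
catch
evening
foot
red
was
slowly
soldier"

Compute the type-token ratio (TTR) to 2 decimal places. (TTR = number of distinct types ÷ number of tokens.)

N = 12 tokens, V = 7 types.
TTR = V / N = 7 / 12 = 0.58

0.58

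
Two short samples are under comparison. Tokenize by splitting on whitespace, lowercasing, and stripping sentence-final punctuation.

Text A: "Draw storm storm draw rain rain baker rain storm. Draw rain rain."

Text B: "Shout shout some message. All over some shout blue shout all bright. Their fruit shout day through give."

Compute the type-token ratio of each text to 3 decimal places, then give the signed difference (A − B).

TTR(A) = 4/12 = 0.333
TTR(B) = 12/18 = 0.667
Difference = 0.333 − 0.667 = -0.334

-0.334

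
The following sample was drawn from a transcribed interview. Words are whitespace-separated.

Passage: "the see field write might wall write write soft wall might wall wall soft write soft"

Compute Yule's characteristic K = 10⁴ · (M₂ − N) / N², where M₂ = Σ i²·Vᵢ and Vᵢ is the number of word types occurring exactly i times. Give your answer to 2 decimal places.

1250.00

Frequencies: write:4, wall:4, soft:3, might:2, the:1, see:1, field:1
N = 16. Frequency spectrum: V_1=3, V_2=1, V_3=1, V_4=2
M₂ = 1²·3 + 2²·1 + 3²·1 + 4²·2 = 48
K = 10000 × (48 − 16) / 16² = 1250.00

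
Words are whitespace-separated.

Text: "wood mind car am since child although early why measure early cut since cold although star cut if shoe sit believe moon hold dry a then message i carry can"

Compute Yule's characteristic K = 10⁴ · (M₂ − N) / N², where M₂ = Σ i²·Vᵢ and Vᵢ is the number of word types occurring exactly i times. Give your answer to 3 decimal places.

88.889

Frequencies: since:2, although:2, early:2, cut:2, wood:1, mind:1, car:1, am:1, child:1, why:1, measure:1, cold:1, star:1, if:1, shoe:1, sit:1, believe:1, moon:1, hold:1, dry:1, … (6 more, each freq 1)
N = 30. Frequency spectrum: V_1=22, V_2=4
M₂ = 1²·22 + 2²·4 = 38
K = 10000 × (38 − 30) / 30² = 88.889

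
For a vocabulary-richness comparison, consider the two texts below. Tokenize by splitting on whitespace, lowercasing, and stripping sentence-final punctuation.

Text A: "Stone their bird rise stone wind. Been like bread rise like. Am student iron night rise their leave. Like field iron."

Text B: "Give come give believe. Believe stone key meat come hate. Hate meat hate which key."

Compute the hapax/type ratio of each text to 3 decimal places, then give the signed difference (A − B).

A: hapax=9, V=14, ratio=0.643
B: hapax=2, V=8, ratio=0.250
Difference = 0.643 − 0.250 = 0.393

0.393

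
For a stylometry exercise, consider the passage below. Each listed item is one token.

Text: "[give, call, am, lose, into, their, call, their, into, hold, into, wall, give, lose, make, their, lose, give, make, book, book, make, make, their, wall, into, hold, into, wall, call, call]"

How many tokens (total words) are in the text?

31

Tokens: give, call, am, lose, into, their, call, their, into, hold, into, wall, give, lose, make, their, lose, give, make, book, book, make, make, their, wall, into, hold, into, wall, call, call
N = 31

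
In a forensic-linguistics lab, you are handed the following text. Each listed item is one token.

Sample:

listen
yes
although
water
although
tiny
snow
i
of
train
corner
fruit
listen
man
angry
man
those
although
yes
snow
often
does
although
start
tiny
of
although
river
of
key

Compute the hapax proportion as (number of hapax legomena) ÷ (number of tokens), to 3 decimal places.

0.400

Frequencies: although:5, of:3, listen:2, yes:2, tiny:2, snow:2, man:2, water:1, i:1, train:1, corner:1, fruit:1, angry:1, those:1, often:1, does:1, start:1, river:1, key:1
Hapax count = 12; token count = 30.
Ratio = 12 / 30 = 0.400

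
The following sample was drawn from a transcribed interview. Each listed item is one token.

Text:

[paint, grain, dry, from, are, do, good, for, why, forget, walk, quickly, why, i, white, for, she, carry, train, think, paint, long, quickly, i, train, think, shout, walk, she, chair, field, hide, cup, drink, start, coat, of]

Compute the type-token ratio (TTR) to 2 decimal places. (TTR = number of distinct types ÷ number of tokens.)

0.76

N = 37 tokens, V = 28 types.
TTR = V / N = 28 / 37 = 0.76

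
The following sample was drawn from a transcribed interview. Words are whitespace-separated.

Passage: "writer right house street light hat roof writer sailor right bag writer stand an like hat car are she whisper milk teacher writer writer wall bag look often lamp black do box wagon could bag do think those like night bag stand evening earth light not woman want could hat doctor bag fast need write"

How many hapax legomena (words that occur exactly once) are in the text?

30

Frequencies: writer:5, bag:5, hat:3, right:2, light:2, stand:2, like:2, do:2, could:2, house:1, street:1, roof:1, sailor:1, an:1, car:1, are:1, she:1, whisper:1, milk:1, teacher:1, … (19 more, each freq 1)
Hapax (freq=1): an, are, black, box, car, doctor, earth, evening, fast, house, lamp, look, milk, need, night, not, often, roof, sailor, she, street, teacher, think, those, wagon, wall, want, whisper, woman, write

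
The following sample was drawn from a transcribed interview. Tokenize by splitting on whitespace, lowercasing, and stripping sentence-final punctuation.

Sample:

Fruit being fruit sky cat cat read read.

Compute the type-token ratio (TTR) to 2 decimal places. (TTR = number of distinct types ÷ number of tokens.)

0.63

N = 8 tokens, V = 5 types.
TTR = V / N = 5 / 8 = 0.63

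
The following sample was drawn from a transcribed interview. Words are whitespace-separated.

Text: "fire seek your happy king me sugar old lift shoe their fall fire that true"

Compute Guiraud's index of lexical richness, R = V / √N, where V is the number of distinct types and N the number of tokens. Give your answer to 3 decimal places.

N = 15, V = 14.
√N = 3.872983
R = 14 / 3.872983 = 3.615

3.615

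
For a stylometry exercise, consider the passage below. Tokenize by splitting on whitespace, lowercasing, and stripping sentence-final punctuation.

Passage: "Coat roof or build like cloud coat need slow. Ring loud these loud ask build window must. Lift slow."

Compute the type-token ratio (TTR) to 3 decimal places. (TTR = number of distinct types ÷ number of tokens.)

N = 19 tokens, V = 15 types.
TTR = V / N = 15 / 19 = 0.789

0.789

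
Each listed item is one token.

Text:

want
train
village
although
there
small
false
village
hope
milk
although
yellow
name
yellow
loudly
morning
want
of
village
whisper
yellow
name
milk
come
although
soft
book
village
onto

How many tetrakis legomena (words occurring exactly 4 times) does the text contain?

Frequencies: village:4, although:3, yellow:3, want:2, milk:2, name:2, train:1, there:1, small:1, false:1, hope:1, loudly:1, morning:1, of:1, whisper:1, come:1, soft:1, book:1, onto:1
Words with frequency 4: village

1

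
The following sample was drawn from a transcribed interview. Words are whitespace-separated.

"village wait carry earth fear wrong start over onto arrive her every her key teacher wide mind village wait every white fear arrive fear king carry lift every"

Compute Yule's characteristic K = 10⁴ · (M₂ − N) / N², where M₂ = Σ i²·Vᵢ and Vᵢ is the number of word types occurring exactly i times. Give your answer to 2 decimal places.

Frequencies: fear:3, every:3, village:2, wait:2, carry:2, arrive:2, her:2, earth:1, wrong:1, start:1, over:1, onto:1, key:1, teacher:1, wide:1, mind:1, white:1, king:1, lift:1
N = 28. Frequency spectrum: V_1=12, V_2=5, V_3=2
M₂ = 1²·12 + 2²·5 + 3²·2 = 50
K = 10000 × (50 − 28) / 28² = 280.61

280.61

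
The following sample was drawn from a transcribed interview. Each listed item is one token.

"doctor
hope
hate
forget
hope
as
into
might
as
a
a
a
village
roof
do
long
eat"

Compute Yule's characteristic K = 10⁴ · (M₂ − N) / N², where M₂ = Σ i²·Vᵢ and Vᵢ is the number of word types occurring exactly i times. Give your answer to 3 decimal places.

Frequencies: a:3, hope:2, as:2, doctor:1, hate:1, forget:1, into:1, might:1, village:1, roof:1, do:1, long:1, eat:1
N = 17. Frequency spectrum: V_1=10, V_2=2, V_3=1
M₂ = 1²·10 + 2²·2 + 3²·1 = 27
K = 10000 × (27 − 17) / 17² = 346.021

346.021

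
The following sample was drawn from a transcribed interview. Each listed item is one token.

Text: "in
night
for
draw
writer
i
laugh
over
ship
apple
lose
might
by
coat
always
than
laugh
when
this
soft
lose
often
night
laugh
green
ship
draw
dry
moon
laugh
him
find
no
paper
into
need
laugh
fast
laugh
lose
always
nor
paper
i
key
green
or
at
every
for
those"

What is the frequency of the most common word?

6

Frequencies: laugh:6, lose:3, night:2, for:2, draw:2, i:2, ship:2, always:2, green:2, paper:2, in:1, writer:1, over:1, apple:1, might:1, by:1, coat:1, than:1, when:1, this:1, … (16 more, each freq 1)
Most common: 'laugh' with frequency 6.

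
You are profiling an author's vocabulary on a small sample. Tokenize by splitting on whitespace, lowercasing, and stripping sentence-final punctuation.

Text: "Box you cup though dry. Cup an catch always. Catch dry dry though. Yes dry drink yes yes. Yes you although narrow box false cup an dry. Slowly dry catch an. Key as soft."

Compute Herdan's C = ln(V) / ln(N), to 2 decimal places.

N = 34, V = 17.
ln(V) = 2.833213, ln(N) = 3.526361
C = 2.833213 / 3.526361 = 0.80

0.80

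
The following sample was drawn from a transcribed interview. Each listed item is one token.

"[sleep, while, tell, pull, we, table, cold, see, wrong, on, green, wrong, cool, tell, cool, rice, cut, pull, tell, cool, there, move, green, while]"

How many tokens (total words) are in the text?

24

Tokens: sleep, while, tell, pull, we, table, cold, see, wrong, on, green, wrong, cool, tell, cool, rice, cut, pull, tell, cool, there, move, green, while
N = 24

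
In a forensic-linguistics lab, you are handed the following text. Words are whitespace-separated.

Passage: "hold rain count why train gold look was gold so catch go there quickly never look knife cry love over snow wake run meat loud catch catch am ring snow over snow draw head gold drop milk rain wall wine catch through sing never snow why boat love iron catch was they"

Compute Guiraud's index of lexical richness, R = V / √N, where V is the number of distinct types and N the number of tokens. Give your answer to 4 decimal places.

N = 52, V = 36.
√N = 7.211103
R = 36 / 7.211103 = 4.9923

4.9923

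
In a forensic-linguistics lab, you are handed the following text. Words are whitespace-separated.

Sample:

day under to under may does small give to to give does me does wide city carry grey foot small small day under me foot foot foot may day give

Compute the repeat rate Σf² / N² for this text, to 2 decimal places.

Frequencies: foot:4, day:3, under:3, to:3, does:3, small:3, give:3, may:2, me:2, wide:1, city:1, carry:1, grey:1
Σf² = 82; N² = 900
Repeat rate = 82 / 900 = 0.09

0.09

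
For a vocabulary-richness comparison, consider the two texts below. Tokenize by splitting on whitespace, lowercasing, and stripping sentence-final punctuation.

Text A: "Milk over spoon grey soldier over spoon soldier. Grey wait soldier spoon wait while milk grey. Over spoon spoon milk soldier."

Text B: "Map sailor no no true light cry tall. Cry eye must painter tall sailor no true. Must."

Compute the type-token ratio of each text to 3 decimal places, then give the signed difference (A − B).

TTR(A) = 7/21 = 0.333
TTR(B) = 10/17 = 0.588
Difference = 0.333 − 0.588 = -0.255

-0.255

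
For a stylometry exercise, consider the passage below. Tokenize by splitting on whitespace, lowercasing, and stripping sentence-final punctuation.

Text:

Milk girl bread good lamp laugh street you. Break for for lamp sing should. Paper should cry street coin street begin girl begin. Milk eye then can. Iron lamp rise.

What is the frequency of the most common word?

Frequencies: lamp:3, street:3, milk:2, girl:2, for:2, should:2, begin:2, bread:1, good:1, laugh:1, you:1, break:1, sing:1, paper:1, cry:1, coin:1, eye:1, then:1, can:1, iron:1, … (1 more, each freq 1)
Most common: 'lamp' with frequency 3.

3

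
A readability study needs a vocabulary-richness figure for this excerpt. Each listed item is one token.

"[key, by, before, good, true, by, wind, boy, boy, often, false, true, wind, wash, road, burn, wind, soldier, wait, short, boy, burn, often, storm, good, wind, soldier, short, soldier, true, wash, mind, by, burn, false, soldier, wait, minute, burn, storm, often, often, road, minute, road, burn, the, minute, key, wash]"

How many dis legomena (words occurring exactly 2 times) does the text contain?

6

Frequencies: burn:5, wind:4, often:4, soldier:4, by:3, true:3, boy:3, wash:3, road:3, minute:3, key:2, good:2, false:2, wait:2, short:2, storm:2, before:1, mind:1, the:1
Words with frequency 2: false, good, key, short, storm, wait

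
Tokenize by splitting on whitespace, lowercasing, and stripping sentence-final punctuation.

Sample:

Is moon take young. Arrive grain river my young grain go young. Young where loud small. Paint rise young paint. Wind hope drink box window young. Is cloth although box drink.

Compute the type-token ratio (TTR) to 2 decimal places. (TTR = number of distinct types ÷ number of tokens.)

N = 31 tokens, V = 21 types.
TTR = V / N = 21 / 31 = 0.68

0.68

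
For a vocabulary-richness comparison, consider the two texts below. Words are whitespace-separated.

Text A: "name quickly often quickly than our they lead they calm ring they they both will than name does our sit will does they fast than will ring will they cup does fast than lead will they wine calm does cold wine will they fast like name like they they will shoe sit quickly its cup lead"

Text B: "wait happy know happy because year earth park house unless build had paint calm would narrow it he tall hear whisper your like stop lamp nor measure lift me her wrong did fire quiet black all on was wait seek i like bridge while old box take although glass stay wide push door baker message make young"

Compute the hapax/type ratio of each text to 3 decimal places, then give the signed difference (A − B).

A: hapax=5, V=20, ratio=0.250
B: hapax=51, V=54, ratio=0.944
Difference = 0.250 − 0.944 = -0.694

-0.694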